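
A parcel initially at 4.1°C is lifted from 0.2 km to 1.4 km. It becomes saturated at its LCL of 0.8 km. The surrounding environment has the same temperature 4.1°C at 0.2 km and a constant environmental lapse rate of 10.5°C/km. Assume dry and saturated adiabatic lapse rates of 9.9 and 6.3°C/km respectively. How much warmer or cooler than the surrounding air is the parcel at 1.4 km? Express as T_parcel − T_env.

Parcel:
  Dry to 800 m: -9.9 × 0.6 km = -5.94°C, so T = -1.84°C.
  Saturated to 1400 m: -6.3 × 0.6 km = -3.78°C, so T = -5.62°C.
Environment:
  Environment to 1400 m: -10.5 × 1.2 km = -12.6°C, so T = -8.5°C.
T_parcel − T_env = -5.62 − (-8.5) = +2.88°C

+2.88°C (parcel warmer than environment)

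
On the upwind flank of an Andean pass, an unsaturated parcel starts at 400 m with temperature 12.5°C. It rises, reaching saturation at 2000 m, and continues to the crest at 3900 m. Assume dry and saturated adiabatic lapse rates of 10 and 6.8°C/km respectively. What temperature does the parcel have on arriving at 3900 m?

400–2000 m, dry: Δz = 1.6 km ⇒ ΔT = -16°C; T = -3.5°C
2000–3900 m, saturated: Δz = 1.9 km ⇒ ΔT = -12.92°C; T = -16.42°C

-16.42°C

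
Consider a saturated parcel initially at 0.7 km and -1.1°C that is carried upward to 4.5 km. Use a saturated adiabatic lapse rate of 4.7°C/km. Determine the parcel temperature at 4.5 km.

From 700 m to 4500 m (saturated adiabatic): cools by 4.7 × 3.8 = 17.86°C, giving -18.96°C.

-18.96°C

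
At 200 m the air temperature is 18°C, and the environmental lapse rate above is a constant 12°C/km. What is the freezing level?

1700 m

Height above start = (18 − 0) / 12 = 1.5 km
Altitude = 200 m + 1500 m = 1700 m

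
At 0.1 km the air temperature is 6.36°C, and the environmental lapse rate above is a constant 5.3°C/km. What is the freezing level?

1.3 km

Height above start = (6.36 − 0) / 5.3 = 1.2 km
Altitude = 100 m + 1200 m = 1300 m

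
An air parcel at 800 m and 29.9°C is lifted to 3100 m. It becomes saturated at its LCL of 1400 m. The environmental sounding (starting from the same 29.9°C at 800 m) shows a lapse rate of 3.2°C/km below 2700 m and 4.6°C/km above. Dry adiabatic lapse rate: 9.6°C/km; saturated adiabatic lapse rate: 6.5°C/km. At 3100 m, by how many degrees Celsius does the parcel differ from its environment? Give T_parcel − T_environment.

Parcel:
  Dry to 1400 m: -9.6 × 0.6 km = -5.76°C, so T = 24.14°C.
  Saturated to 3100 m: -6.5 × 1.7 km = -11.05°C, so T = 13.09°C.
Environment:
  Environment, lower layer to 2700 m: -3.2 × 1.9 km = -6.08°C, so T = 23.82°C.
  Environment, upper layer to 3100 m: -4.6 × 0.4 km = -1.84°C, so T = 21.98°C.
T_parcel − T_env = 13.09 − 21.98 = -8.89°C

-8.89°C (parcel cooler than environment)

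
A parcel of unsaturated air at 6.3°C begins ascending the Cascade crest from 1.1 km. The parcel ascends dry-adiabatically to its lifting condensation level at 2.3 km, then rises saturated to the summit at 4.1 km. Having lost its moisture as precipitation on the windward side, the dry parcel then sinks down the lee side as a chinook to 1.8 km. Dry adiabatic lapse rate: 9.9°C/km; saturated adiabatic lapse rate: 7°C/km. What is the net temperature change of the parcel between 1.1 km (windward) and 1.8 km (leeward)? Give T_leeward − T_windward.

-1.71°C

From 1100 m to 2300 m (dry): cools by 9.9 × 1.2 = 11.88°C, giving -5.58°C.
From 2300 m to 4100 m (saturated): cools by 7 × 1.8 = 12.6°C, giving -18.18°C.
From 4100 m to 1800 m (dry descent): warms by 9.9 × 2.3 = 22.77°C, giving 4.59°C.
Net change vs windward start: 4.59 − 6.3 = -1.71°C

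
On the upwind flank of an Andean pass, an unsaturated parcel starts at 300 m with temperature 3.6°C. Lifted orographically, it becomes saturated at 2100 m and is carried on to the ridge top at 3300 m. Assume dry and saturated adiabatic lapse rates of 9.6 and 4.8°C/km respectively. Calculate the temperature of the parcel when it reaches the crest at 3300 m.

-19.44°C

300 → 2100 m (dry, 9.6°C/km): ΔT = -9.6 × 1.8 = -17.28°C → T = -13.68°C
2100 → 3300 m (saturated, 4.8°C/km): ΔT = -4.8 × 1.2 = -5.76°C → T = -19.44°C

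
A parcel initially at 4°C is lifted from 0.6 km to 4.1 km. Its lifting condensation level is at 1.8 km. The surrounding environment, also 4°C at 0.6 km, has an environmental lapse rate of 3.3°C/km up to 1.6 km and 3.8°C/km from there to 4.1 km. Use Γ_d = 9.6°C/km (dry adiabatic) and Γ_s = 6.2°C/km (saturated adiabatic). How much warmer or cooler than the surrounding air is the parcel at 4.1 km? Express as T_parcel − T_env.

Parcel:
  Dry to 1800 m: -9.6 × 1.2 km = -11.52°C, so T = -7.52°C.
  Saturated to 4100 m: -6.2 × 2.3 km = -14.26°C, so T = -21.78°C.
Environment:
  Environment, lower layer to 1600 m: -3.3 × 1 km = -3.3°C, so T = 0.7°C.
  Environment, upper layer to 4100 m: -3.8 × 2.5 km = -9.5°C, so T = -8.8°C.
T_parcel − T_env = -21.78 − (-8.8) = -12.98°C

-12.98°C (parcel cooler than environment)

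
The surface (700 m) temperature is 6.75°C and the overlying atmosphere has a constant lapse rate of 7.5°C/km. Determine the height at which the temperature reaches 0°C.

1600 m

Height above start = (6.75 − 0) / 7.5 = 0.9 km
Altitude = 700 m + 900 m = 1600 m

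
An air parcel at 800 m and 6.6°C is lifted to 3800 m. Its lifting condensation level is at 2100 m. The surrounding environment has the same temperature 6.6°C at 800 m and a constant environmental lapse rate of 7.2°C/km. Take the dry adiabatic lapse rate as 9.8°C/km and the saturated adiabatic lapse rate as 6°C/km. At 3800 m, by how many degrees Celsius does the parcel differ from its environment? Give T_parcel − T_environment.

Parcel:
  Dry to 2100 m: -9.8 × 1.3 km = -12.74°C, so T = -6.14°C.
  Saturated to 3800 m: -6 × 1.7 km = -10.2°C, so T = -16.34°C.
Environment:
  Environment to 3800 m: -7.2 × 3 km = -21.6°C, so T = -15°C.
T_parcel − T_env = -16.34 − (-15) = -1.34°C

-1.34°C (parcel cooler than environment)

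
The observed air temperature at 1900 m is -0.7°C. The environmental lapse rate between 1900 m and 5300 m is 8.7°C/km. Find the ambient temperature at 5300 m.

-30.28°C

Environmental to 5300 m: -8.7 × 3.4 km = -29.58°C, so T = -30.28°C.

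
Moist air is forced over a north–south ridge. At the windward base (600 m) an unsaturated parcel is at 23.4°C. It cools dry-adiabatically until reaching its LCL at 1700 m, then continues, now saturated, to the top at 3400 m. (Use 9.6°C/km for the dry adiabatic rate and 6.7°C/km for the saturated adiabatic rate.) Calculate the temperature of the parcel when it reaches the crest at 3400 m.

600–1700 m, dry: Δz = 1.1 km ⇒ ΔT = -10.56°C; T = 12.84°C
1700–3400 m, saturated: Δz = 1.7 km ⇒ ΔT = -11.39°C; T = 1.45°C

1.45°C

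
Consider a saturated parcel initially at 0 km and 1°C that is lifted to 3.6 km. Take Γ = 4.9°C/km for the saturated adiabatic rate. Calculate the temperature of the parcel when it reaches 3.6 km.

-16.64°C

From 0 m to 3600 m (saturated adiabatic): cools by 4.9 × 3.6 = 17.64°C, giving -16.64°C.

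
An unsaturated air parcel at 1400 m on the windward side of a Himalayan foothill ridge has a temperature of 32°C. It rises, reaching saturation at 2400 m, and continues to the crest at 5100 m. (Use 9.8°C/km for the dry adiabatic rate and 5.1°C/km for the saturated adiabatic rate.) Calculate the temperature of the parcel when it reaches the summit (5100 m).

Dry to 2400 m: -9.8 × 1 km = -9.8°C, so T = 22.2°C.
Saturated to 5100 m: -5.1 × 2.7 km = -13.77°C, so T = 8.43°C.

8.43°C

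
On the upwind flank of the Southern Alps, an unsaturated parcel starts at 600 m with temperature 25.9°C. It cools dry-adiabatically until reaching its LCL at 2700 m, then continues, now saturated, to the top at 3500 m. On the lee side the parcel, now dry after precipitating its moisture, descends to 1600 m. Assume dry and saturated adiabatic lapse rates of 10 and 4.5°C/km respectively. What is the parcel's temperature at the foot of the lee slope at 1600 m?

20.3°C

600–2700 m, dry: Δz = 2.1 km ⇒ ΔT = -21°C; T = 4.9°C
2700–3500 m, saturated: Δz = 0.8 km ⇒ ΔT = -3.6°C; T = 1.3°C
3500–1600 m, dry descent: Δz = 1.9 km ⇒ ΔT = +19°C; T = 20.3°C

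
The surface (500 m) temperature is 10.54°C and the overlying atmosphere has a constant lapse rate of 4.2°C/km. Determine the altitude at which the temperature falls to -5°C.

4200 m

Height above start = (10.54 − (-5)) / 4.2 = 3.7 km
Altitude = 500 m + 3700 m = 4200 m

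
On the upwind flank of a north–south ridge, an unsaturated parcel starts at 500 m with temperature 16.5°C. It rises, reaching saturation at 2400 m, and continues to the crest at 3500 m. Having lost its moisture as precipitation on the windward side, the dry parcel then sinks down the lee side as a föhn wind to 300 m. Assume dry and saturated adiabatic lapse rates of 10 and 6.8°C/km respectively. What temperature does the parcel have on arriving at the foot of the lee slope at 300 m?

From 500 m to 2400 m (dry): cools by 10 × 1.9 = 19°C, giving -2.5°C.
From 2400 m to 3500 m (saturated): cools by 6.8 × 1.1 = 7.48°C, giving -9.98°C.
From 3500 m to 300 m (dry descent): warms by 10 × 3.2 = 32°C, giving 22.02°C.

22.02°C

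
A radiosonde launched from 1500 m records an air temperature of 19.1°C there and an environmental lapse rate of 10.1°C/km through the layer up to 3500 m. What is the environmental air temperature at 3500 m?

-1.1°C

1500 → 3500 m (environmental, 10.1°C/km): ΔT = -10.1 × 2 = -20.2°C → T = -1.1°C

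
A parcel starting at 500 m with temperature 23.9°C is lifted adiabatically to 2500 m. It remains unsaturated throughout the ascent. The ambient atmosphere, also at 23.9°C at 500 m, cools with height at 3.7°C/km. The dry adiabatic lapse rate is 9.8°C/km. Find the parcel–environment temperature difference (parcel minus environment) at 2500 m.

-12.2°C (parcel cooler than environment)

Parcel:
  500 → 2500 m (dry, 9.8°C/km): ΔT = -9.8 × 2 = -19.6°C → T = 4.3°C
Environment:
  500 → 2500 m (environment, 3.7°C/km): ΔT = -3.7 × 2 = -7.4°C → T = 16.5°C
T_parcel − T_env = 4.3 − 16.5 = -12.2°C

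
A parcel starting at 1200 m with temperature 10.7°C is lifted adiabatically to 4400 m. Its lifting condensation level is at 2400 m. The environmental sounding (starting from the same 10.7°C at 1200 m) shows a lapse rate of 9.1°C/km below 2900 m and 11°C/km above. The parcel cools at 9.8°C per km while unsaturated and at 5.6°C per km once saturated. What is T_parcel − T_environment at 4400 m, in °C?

+9.01°C (parcel warmer than environment)

Parcel:
  1200 → 2400 m (dry, 9.8°C/km): ΔT = -9.8 × 1.2 = -11.76°C → T = -1.06°C
  2400 → 4400 m (saturated, 5.6°C/km): ΔT = -5.6 × 2 = -11.2°C → T = -12.26°C
Environment:
  1200 → 2900 m (environment, lower layer, 9.1°C/km): ΔT = -9.1 × 1.7 = -15.47°C → T = -4.77°C
  2900 → 4400 m (environment, upper layer, 11°C/km): ΔT = -11 × 1.5 = -16.5°C → T = -21.27°C
T_parcel − T_env = -12.26 − (-21.27) = +9.01°C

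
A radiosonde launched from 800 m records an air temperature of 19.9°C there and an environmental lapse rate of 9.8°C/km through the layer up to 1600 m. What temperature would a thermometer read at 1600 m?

12.06°C

800 → 1600 m (environmental, 9.8°C/km): ΔT = -9.8 × 0.8 = -7.84°C → T = 12.06°C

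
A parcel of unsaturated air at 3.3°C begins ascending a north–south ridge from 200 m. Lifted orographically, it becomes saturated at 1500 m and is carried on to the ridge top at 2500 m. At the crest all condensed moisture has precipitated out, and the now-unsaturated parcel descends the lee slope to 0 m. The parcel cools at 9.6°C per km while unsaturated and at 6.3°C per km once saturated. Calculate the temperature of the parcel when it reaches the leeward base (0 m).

200–1500 m, dry: Δz = 1.3 km ⇒ ΔT = -12.48°C; T = -9.18°C
1500–2500 m, saturated: Δz = 1 km ⇒ ΔT = -6.3°C; T = -15.48°C
2500–0 m, dry descent: Δz = 2.5 km ⇒ ΔT = +24°C; T = 8.52°C

8.52°C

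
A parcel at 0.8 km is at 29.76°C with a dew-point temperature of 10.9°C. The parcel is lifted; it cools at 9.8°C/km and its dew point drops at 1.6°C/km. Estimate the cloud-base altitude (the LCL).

3.1 km

T and T_d converge at 9.8 − 1.6 = 8.2°C per km
Height above start = (29.76 − 10.9) / 8.2 = 2.3 km
LCL altitude = 800 m + 2300 m = 3100 m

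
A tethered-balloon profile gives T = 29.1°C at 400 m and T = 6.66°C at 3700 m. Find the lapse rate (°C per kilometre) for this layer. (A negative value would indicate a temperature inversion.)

Γ = −ΔT/Δz = (29.1 − 6.66) / (3700 − 400) m
  = 22.44°C / 3.3 km = 6.8°C/km

6.8°C/km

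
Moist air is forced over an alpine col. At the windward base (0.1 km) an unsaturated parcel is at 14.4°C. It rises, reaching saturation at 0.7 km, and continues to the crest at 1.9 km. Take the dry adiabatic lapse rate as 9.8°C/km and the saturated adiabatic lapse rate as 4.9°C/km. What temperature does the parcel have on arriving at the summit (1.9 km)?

2.64°C

100–700 m, dry: Δz = 0.6 km ⇒ ΔT = -5.88°C; T = 8.52°C
700–1900 m, saturated: Δz = 1.2 km ⇒ ΔT = -5.88°C; T = 2.64°C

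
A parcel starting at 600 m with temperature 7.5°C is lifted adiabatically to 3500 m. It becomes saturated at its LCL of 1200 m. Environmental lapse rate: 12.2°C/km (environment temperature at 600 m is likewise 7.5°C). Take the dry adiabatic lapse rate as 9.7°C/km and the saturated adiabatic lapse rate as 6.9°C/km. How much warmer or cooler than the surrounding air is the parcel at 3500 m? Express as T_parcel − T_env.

Parcel:
  600–1200 m, dry: Δz = 0.6 km ⇒ ΔT = -5.82°C; T = 1.68°C
  1200–3500 m, saturated: Δz = 2.3 km ⇒ ΔT = -15.87°C; T = -14.19°C
Environment:
  600–3500 m, environment: Δz = 2.9 km ⇒ ΔT = -35.38°C; T = -27.88°C
T_parcel − T_env = -14.19 − (-27.88) = +13.69°C

+13.69°C (parcel warmer than environment)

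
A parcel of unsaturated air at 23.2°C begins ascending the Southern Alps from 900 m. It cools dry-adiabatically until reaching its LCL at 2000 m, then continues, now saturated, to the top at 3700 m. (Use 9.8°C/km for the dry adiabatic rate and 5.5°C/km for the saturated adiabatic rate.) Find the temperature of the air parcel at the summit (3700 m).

900 → 2000 m (dry, 9.8°C/km): ΔT = -9.8 × 1.1 = -10.78°C → T = 12.42°C
2000 → 3700 m (saturated, 5.5°C/km): ΔT = -5.5 × 1.7 = -9.35°C → T = 3.07°C

3.07°C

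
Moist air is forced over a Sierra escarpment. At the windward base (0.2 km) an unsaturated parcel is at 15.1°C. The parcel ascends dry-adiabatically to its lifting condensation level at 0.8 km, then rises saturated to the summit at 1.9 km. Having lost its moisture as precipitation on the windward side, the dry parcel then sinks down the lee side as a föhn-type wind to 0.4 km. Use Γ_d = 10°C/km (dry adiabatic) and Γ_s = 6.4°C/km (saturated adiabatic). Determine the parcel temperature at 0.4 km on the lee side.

From 200 m to 800 m (dry): cools by 10 × 0.6 = 6°C, giving 9.1°C.
From 800 m to 1900 m (saturated): cools by 6.4 × 1.1 = 7.04°C, giving 2.06°C.
From 1900 m to 400 m (dry descent): warms by 10 × 1.5 = 15°C, giving 17.06°C.

17.06°C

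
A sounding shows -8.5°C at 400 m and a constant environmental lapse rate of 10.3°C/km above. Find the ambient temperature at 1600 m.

400–1600 m, environmental: Δz = 1.2 km ⇒ ΔT = -12.36°C; T = -20.86°C

-20.86°C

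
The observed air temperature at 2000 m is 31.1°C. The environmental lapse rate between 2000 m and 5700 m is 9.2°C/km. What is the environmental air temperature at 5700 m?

2000 → 5700 m (environmental, 9.2°C/km): ΔT = -9.2 × 3.7 = -34.04°C → T = -2.94°C

-2.94°C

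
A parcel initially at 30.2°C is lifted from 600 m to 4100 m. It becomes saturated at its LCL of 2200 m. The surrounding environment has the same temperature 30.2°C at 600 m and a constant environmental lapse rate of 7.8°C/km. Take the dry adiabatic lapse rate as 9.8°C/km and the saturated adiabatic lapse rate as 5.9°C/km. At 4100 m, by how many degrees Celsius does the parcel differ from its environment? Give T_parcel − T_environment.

Parcel:
  Dry to 2200 m: -9.8 × 1.6 km = -15.68°C, so T = 14.52°C.
  Saturated to 4100 m: -5.9 × 1.9 km = -11.21°C, so T = 3.31°C.
Environment:
  Environment to 4100 m: -7.8 × 3.5 km = -27.3°C, so T = 2.9°C.
T_parcel − T_env = 3.31 − 2.9 = +0.41°C

+0.41°C (parcel warmer than environment)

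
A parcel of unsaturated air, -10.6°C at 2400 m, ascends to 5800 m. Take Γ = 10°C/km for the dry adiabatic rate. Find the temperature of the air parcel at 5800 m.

2400–5800 m, dry adiabatic: Δz = 3.4 km ⇒ ΔT = -34°C; T = -44.6°C

-44.6°C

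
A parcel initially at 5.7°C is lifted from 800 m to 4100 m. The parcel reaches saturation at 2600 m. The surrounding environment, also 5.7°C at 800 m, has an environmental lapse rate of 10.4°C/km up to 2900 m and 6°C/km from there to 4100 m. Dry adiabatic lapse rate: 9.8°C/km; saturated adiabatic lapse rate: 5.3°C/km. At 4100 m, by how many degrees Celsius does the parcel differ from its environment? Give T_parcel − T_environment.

+3.45°C (parcel warmer than environment)

Parcel:
  Dry to 2600 m: -9.8 × 1.8 km = -17.64°C, so T = -11.94°C.
  Saturated to 4100 m: -5.3 × 1.5 km = -7.95°C, so T = -19.89°C.
Environment:
  Environment, lower layer to 2900 m: -10.4 × 2.1 km = -21.84°C, so T = -16.14°C.
  Environment, upper layer to 4100 m: -6 × 1.2 km = -7.2°C, so T = -23.34°C.
T_parcel − T_env = -19.89 − (-23.34) = +3.45°C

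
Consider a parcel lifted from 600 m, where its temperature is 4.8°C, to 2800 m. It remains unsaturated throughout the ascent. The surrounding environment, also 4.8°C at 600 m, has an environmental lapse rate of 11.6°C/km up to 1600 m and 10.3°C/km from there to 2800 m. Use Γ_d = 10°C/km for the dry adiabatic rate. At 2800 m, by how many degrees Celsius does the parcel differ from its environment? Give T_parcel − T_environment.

+1.96°C (parcel warmer than environment)

Parcel:
  From 600 m to 2800 m (dry): cools by 10 × 2.2 = 22°C, giving -17.2°C.
Environment:
  From 600 m to 1600 m (environment, lower layer): cools by 11.6 × 1 = 11.6°C, giving -6.8°C.
  From 1600 m to 2800 m (environment, upper layer): cools by 10.3 × 1.2 = 12.36°C, giving -19.16°C.
T_parcel − T_env = -17.2 − (-19.16) = +1.96°C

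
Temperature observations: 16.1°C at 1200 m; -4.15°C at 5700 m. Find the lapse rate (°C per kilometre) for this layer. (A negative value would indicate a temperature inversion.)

Γ = −ΔT/Δz = (16.1 − (-4.15)) / (5700 − 1200) m
  = 20.25°C / 4.5 km = 4.5°C/km

4.5°C/km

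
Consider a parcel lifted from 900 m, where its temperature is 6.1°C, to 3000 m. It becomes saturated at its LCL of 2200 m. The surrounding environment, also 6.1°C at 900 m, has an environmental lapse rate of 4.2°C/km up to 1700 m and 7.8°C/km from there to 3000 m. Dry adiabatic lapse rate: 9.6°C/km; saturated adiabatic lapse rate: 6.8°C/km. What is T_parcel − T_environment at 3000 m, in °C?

Parcel:
  Dry to 2200 m: -9.6 × 1.3 km = -12.48°C, so T = -6.38°C.
  Saturated to 3000 m: -6.8 × 0.8 km = -5.44°C, so T = -11.82°C.
Environment:
  Environment, lower layer to 1700 m: -4.2 × 0.8 km = -3.36°C, so T = 2.74°C.
  Environment, upper layer to 3000 m: -7.8 × 1.3 km = -10.14°C, so T = -7.4°C.
T_parcel − T_env = -11.82 − (-7.4) = -4.42°C

-4.42°C (parcel cooler than environment)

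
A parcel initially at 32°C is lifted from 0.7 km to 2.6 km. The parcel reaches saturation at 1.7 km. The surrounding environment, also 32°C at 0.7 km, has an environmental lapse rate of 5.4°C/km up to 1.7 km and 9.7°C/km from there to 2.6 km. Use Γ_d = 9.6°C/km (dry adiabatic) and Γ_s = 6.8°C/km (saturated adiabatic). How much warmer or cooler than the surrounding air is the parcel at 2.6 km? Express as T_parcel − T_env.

-1.59°C (parcel cooler than environment)

Parcel:
  700 → 1700 m (dry, 9.6°C/km): ΔT = -9.6 × 1 = -9.6°C → T = 22.4°C
  1700 → 2600 m (saturated, 6.8°C/km): ΔT = -6.8 × 0.9 = -6.12°C → T = 16.28°C
Environment:
  700 → 1700 m (environment, lower layer, 5.4°C/km): ΔT = -5.4 × 1 = -5.4°C → T = 26.6°C
  1700 → 2600 m (environment, upper layer, 9.7°C/km): ΔT = -9.7 × 0.9 = -8.73°C → T = 17.87°C
T_parcel − T_env = 16.28 − 17.87 = -1.59°C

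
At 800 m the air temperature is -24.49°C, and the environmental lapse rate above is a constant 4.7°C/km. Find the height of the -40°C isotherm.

Height above start = (-24.49 − (-40)) / 4.7 = 3.3 km
Altitude = 800 m + 3300 m = 4100 m

4100 m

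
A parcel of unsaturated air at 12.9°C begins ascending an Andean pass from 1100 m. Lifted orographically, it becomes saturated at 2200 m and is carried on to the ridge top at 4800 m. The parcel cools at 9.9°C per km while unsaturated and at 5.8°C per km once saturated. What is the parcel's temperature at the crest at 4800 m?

Dry to 2200 m: -9.9 × 1.1 km = -10.89°C, so T = 2.01°C.
Saturated to 4800 m: -5.8 × 2.6 km = -15.08°C, so T = -13.07°C.

-13.07°C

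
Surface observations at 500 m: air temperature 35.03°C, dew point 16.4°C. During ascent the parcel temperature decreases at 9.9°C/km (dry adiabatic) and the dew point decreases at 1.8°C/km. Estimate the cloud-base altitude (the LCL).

2800 m

T and T_d converge at 9.9 − 1.8 = 8.1°C per km
Height above start = (35.03 − 16.4) / 8.1 = 2.3 km
LCL altitude = 500 m + 2300 m = 2800 m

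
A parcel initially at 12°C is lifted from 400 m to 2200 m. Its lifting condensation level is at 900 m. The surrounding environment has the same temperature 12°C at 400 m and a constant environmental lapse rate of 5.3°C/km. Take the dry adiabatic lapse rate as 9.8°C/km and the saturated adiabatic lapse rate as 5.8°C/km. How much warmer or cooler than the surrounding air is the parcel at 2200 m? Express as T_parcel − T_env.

Parcel:
  Dry to 900 m: -9.8 × 0.5 km = -4.9°C, so T = 7.1°C.
  Saturated to 2200 m: -5.8 × 1.3 km = -7.54°C, so T = -0.44°C.
Environment:
  Environment to 2200 m: -5.3 × 1.8 km = -9.54°C, so T = 2.46°C.
T_parcel − T_env = -0.44 − 2.46 = -2.9°C

-2.9°C (parcel cooler than environment)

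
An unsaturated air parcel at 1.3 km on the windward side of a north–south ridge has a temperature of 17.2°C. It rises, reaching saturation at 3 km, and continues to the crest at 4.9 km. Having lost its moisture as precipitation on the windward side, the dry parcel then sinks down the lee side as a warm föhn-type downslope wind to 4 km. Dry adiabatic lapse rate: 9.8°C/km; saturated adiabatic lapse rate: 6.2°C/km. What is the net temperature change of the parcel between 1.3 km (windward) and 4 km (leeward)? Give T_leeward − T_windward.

Dry to 3000 m: -9.8 × 1.7 km = -16.66°C, so T = 0.54°C.
Saturated to 4900 m: -6.2 × 1.9 km = -11.78°C, so T = -11.24°C.
Dry descent to 4000 m: +9.8 × 0.9 km = +8.82°C, so T = -2.42°C.
Net change vs windward start: -2.42 − 17.2 = -19.62°C

-19.62°C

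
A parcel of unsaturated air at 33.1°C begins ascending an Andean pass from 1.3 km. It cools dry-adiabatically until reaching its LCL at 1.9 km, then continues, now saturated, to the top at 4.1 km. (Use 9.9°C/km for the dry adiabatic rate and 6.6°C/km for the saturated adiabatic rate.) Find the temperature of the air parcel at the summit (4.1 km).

12.64°C

1300–1900 m, dry: Δz = 0.6 km ⇒ ΔT = -5.94°C; T = 27.16°C
1900–4100 m, saturated: Δz = 2.2 km ⇒ ΔT = -14.52°C; T = 12.64°C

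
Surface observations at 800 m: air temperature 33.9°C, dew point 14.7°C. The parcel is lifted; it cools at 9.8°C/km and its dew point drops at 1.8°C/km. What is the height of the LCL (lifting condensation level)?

3200 m

T and T_d converge at 9.8 − 1.8 = 8°C per km
Height above start = (33.9 − 14.7) / 8 = 2.4 km
LCL altitude = 800 m + 2400 m = 3200 m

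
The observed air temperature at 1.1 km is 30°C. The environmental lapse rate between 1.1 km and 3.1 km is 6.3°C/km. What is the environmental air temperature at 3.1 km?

From 1100 m to 3100 m (environmental): cools by 6.3 × 2 = 12.6°C, giving 17.4°C.

17.4°C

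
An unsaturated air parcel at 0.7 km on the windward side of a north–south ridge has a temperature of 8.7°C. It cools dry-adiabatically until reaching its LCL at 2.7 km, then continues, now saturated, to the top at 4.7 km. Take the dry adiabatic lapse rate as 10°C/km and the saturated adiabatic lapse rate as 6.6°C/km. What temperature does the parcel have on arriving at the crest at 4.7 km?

-24.5°C

700–2700 m, dry: Δz = 2 km ⇒ ΔT = -20°C; T = -11.3°C
2700–4700 m, saturated: Δz = 2 km ⇒ ΔT = -13.2°C; T = -24.5°C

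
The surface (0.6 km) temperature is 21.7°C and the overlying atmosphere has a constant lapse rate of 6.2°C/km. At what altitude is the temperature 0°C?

4.1 km

Height above start = (21.7 − 0) / 6.2 = 3.5 km
Altitude = 600 m + 3500 m = 4100 m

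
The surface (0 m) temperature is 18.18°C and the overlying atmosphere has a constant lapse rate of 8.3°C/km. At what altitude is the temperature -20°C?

4600 m

Height above start = (18.18 − (-20)) / 8.3 = 4.6 km
Altitude = 0 m + 4600 m = 4600 m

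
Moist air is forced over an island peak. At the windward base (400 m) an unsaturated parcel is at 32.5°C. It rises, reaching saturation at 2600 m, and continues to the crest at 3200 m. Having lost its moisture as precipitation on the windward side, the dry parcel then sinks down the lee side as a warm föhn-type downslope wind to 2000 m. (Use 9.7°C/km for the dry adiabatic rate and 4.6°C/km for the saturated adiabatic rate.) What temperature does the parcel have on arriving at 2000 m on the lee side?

20.04°C

Dry to 2600 m: -9.7 × 2.2 km = -21.34°C, so T = 11.16°C.
Saturated to 3200 m: -4.6 × 0.6 km = -2.76°C, so T = 8.4°C.
Dry descent to 2000 m: +9.7 × 1.2 km = +11.64°C, so T = 20.04°C.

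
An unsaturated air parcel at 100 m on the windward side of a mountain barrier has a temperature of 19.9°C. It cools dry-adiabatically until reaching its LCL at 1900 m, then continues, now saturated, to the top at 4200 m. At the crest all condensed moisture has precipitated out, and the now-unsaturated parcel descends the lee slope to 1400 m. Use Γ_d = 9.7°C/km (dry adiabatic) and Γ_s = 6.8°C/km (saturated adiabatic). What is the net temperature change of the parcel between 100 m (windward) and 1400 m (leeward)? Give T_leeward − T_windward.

100–1900 m, dry: Δz = 1.8 km ⇒ ΔT = -17.46°C; T = 2.44°C
1900–4200 m, saturated: Δz = 2.3 km ⇒ ΔT = -15.64°C; T = -13.2°C
4200–1400 m, dry descent: Δz = 2.8 km ⇒ ΔT = +27.16°C; T = 13.96°C
Net change vs windward start: 13.96 − 19.9 = -5.94°C

-5.94°C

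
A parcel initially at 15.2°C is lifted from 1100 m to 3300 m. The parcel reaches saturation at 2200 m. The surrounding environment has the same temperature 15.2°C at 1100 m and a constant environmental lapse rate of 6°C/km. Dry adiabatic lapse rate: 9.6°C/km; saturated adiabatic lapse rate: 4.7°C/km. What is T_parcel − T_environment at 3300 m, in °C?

-2.53°C (parcel cooler than environment)

Parcel:
  1100 → 2200 m (dry, 9.6°C/km): ΔT = -9.6 × 1.1 = -10.56°C → T = 4.64°C
  2200 → 3300 m (saturated, 4.7°C/km): ΔT = -4.7 × 1.1 = -5.17°C → T = -0.53°C
Environment:
  1100 → 3300 m (environment, 6°C/km): ΔT = -6 × 2.2 = -13.2°C → T = 2°C
T_parcel − T_env = -0.53 − 2 = -2.53°C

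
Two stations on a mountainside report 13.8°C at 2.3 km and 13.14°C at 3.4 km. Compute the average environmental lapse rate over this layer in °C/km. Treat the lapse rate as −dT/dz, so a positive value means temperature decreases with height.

Γ = −ΔT/Δz = (13.8 − 13.14) / (3400 − 2300) m
  = 0.66°C / 1.1 km = 0.6°C/km

0.6°C/km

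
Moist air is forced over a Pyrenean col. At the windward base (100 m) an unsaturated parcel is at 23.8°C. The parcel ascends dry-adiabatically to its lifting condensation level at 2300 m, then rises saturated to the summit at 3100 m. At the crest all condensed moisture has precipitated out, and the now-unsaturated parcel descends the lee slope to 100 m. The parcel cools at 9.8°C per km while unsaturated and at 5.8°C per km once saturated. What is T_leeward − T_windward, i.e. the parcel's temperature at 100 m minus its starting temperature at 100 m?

Dry to 2300 m: -9.8 × 2.2 km = -21.56°C, so T = 2.24°C.
Saturated to 3100 m: -5.8 × 0.8 km = -4.64°C, so T = -2.4°C.
Dry descent to 100 m: +9.8 × 3 km = +29.4°C, so T = 27°C.
Net change vs windward start: 27 − 23.8 = +3.2°C

+3.2°C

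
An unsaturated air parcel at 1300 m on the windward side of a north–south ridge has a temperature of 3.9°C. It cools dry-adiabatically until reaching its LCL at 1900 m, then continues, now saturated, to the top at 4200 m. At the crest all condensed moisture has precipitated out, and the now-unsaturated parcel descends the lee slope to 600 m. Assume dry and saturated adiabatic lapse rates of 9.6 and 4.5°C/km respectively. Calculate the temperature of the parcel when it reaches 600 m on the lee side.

1300–1900 m, dry: Δz = 0.6 km ⇒ ΔT = -5.76°C; T = -1.86°C
1900–4200 m, saturated: Δz = 2.3 km ⇒ ΔT = -10.35°C; T = -12.21°C
4200–600 m, dry descent: Δz = 3.6 km ⇒ ΔT = +34.56°C; T = 22.35°C

22.35°C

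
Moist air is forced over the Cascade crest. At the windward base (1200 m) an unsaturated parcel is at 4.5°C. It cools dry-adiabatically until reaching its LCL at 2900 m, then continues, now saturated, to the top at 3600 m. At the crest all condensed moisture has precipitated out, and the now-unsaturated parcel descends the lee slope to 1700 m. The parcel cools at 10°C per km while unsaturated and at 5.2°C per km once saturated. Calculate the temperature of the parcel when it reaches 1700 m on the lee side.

Dry to 2900 m: -10 × 1.7 km = -17°C, so T = -12.5°C.
Saturated to 3600 m: -5.2 × 0.7 km = -3.64°C, so T = -16.14°C.
Dry descent to 1700 m: +10 × 1.9 km = +19°C, so T = 2.86°C.

2.86°C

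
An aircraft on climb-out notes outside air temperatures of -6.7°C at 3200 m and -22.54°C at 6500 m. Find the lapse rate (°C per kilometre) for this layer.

Γ = −ΔT/Δz = (-6.7 − (-22.54)) / (6500 − 3200) m
  = 15.84°C / 3.3 km = 4.8°C/km

4.8°C/km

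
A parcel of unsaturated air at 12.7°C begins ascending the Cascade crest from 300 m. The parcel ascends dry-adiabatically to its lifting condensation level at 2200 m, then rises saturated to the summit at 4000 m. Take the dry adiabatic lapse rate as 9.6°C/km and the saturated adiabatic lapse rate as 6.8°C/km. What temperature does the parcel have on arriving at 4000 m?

From 300 m to 2200 m (dry): cools by 9.6 × 1.9 = 18.24°C, giving -5.54°C.
From 2200 m to 4000 m (saturated): cools by 6.8 × 1.8 = 12.24°C, giving -17.78°C.

-17.78°C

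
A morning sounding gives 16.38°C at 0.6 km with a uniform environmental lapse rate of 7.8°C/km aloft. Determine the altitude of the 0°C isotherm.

2.7 km

Height above start = (16.38 − 0) / 7.8 = 2.1 km
Altitude = 600 m + 2100 m = 2700 m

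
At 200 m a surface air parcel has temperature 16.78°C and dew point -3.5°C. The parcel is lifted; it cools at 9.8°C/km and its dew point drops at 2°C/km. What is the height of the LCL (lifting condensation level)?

T and T_d converge at 9.8 − 2 = 7.8°C per km
Height above start = (16.78 − (-3.5)) / 7.8 = 2.6 km
LCL altitude = 200 m + 2600 m = 2800 m

2800 m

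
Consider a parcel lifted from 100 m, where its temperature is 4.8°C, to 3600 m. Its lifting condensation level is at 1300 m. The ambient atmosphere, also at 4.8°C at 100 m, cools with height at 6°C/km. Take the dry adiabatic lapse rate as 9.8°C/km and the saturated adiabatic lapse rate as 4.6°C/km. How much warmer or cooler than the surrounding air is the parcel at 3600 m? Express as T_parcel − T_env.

-1.34°C (parcel cooler than environment)

Parcel:
  100 → 1300 m (dry, 9.8°C/km): ΔT = -9.8 × 1.2 = -11.76°C → T = -6.96°C
  1300 → 3600 m (saturated, 4.6°C/km): ΔT = -4.6 × 2.3 = -10.58°C → T = -17.54°C
Environment:
  100 → 3600 m (environment, 6°C/km): ΔT = -6 × 3.5 = -21°C → T = -16.2°C
T_parcel − T_env = -17.54 − (-16.2) = -1.34°C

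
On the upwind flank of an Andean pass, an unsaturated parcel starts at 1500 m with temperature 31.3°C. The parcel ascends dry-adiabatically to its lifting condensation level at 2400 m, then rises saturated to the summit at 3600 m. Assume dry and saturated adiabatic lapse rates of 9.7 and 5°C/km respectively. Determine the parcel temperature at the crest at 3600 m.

1500–2400 m, dry: Δz = 0.9 km ⇒ ΔT = -8.73°C; T = 22.57°C
2400–3600 m, saturated: Δz = 1.2 km ⇒ ΔT = -6°C; T = 16.57°C

16.57°C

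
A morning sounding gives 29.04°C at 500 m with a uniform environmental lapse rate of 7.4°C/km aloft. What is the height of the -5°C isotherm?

5100 m

Height above start = (29.04 − (-5)) / 7.4 = 4.6 km
Altitude = 500 m + 4600 m = 5100 m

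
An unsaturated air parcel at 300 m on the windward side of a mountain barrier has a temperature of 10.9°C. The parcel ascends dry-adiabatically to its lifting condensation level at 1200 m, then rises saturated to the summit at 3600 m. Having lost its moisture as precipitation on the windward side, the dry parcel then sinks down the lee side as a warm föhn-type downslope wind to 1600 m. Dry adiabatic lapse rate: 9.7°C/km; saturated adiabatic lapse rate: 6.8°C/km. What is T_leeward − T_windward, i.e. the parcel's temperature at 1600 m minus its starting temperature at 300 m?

-5.65°C

300 → 1200 m (dry, 9.7°C/km): ΔT = -9.7 × 0.9 = -8.73°C → T = 2.17°C
1200 → 3600 m (saturated, 6.8°C/km): ΔT = -6.8 × 2.4 = -16.32°C → T = -14.15°C
3600 → 1600 m (dry descent, 9.7°C/km): ΔT = +9.7 × 2 = +19.4°C → T = 5.25°C
Net change vs windward start: 5.25 − 10.9 = -5.65°C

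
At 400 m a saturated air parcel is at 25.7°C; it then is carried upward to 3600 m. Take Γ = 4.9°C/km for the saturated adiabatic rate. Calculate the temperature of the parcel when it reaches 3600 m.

From 400 m to 3600 m (saturated adiabatic): cools by 4.9 × 3.2 = 15.68°C, giving 10.02°C.

10.02°C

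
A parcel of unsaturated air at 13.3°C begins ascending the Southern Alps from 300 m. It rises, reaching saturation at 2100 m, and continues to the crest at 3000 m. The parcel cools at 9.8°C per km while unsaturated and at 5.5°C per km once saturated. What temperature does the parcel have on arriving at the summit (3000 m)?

300–2100 m, dry: Δz = 1.8 km ⇒ ΔT = -17.64°C; T = -4.34°C
2100–3000 m, saturated: Δz = 0.9 km ⇒ ΔT = -4.95°C; T = -9.29°C

-9.29°C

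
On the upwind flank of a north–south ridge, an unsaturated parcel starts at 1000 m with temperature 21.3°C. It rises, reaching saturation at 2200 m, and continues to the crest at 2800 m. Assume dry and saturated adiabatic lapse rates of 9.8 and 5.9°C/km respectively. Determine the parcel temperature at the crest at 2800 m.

1000–2200 m, dry: Δz = 1.2 km ⇒ ΔT = -11.76°C; T = 9.54°C
2200–2800 m, saturated: Δz = 0.6 km ⇒ ΔT = -3.54°C; T = 6°C

6°C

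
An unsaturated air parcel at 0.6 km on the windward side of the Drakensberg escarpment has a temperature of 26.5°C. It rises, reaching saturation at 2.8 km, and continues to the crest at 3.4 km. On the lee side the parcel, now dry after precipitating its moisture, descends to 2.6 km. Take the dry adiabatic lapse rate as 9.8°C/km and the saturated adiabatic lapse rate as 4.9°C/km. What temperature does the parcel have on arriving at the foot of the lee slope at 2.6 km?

600 → 2800 m (dry, 9.8°C/km): ΔT = -9.8 × 2.2 = -21.56°C → T = 4.94°C
2800 → 3400 m (saturated, 4.9°C/km): ΔT = -4.9 × 0.6 = -2.94°C → T = 2°C
3400 → 2600 m (dry descent, 9.8°C/km): ΔT = +9.8 × 0.8 = +7.84°C → T = 9.84°C

9.84°C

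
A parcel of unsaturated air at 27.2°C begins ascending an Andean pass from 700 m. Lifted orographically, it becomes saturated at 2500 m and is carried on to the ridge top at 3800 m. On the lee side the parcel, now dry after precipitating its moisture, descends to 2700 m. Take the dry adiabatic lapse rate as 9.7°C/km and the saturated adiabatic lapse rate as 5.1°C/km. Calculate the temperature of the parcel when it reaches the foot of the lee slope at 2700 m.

700 → 2500 m (dry, 9.7°C/km): ΔT = -9.7 × 1.8 = -17.46°C → T = 9.74°C
2500 → 3800 m (saturated, 5.1°C/km): ΔT = -5.1 × 1.3 = -6.63°C → T = 3.11°C
3800 → 2700 m (dry descent, 9.7°C/km): ΔT = +9.7 × 1.1 = +10.67°C → T = 13.78°C

13.78°C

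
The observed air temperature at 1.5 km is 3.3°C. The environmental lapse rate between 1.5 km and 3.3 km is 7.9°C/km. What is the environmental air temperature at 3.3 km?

1500 → 3300 m (environmental, 7.9°C/km): ΔT = -7.9 × 1.8 = -14.22°C → T = -10.92°C

-10.92°C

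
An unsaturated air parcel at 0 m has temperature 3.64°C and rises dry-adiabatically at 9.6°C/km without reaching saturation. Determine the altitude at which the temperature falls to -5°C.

Height above start = (3.64 − (-5)) / 9.6 = 0.9 km
Altitude = 0 m + 900 m = 900 m

900 m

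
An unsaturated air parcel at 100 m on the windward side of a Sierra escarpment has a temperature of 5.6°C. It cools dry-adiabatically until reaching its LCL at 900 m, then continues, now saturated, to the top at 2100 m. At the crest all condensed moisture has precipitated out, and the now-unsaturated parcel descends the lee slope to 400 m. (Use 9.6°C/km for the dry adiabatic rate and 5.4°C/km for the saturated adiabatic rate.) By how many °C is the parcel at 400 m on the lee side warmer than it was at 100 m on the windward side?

+2.16°C

100 → 900 m (dry, 9.6°C/km): ΔT = -9.6 × 0.8 = -7.68°C → T = -2.08°C
900 → 2100 m (saturated, 5.4°C/km): ΔT = -5.4 × 1.2 = -6.48°C → T = -8.56°C
2100 → 400 m (dry descent, 9.6°C/km): ΔT = +9.6 × 1.7 = +16.32°C → T = 7.76°C
Net change vs windward start: 7.76 − 5.6 = +2.16°C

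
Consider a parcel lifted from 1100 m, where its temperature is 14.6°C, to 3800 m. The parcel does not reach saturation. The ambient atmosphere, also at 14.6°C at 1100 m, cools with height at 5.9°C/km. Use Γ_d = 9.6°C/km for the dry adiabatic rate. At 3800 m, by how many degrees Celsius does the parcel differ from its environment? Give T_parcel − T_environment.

Parcel:
  1100–3800 m, dry: Δz = 2.7 km ⇒ ΔT = -25.92°C; T = -11.32°C
Environment:
  1100–3800 m, environment: Δz = 2.7 km ⇒ ΔT = -15.93°C; T = -1.33°C
T_parcel − T_env = -11.32 − (-1.33) = -9.99°C

-9.99°C (parcel cooler than environment)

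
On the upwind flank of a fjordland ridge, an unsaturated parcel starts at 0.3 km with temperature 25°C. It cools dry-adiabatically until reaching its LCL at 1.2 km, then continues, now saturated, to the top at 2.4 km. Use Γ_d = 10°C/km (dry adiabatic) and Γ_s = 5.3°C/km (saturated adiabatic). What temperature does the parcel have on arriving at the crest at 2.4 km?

9.64°C

From 300 m to 1200 m (dry): cools by 10 × 0.9 = 9°C, giving 16°C.
From 1200 m to 2400 m (saturated): cools by 5.3 × 1.2 = 6.36°C, giving 9.64°C.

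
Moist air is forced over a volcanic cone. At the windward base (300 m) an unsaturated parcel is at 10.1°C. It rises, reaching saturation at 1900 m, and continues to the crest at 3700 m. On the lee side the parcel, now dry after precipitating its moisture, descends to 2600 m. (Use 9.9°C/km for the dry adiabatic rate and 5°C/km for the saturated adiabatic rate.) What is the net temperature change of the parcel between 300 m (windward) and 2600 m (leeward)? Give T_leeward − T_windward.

-13.95°C

300–1900 m, dry: Δz = 1.6 km ⇒ ΔT = -15.84°C; T = -5.74°C
1900–3700 m, saturated: Δz = 1.8 km ⇒ ΔT = -9°C; T = -14.74°C
3700–2600 m, dry descent: Δz = 1.1 km ⇒ ΔT = +10.89°C; T = -3.85°C
Net change vs windward start: -3.85 − 10.1 = -13.95°C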